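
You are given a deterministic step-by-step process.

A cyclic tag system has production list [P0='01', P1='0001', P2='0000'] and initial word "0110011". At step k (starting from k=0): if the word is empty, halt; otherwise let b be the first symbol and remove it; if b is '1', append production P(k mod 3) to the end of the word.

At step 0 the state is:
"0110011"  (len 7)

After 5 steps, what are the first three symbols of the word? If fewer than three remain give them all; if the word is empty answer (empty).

k=0  "0110011"  (len 7)
k=1  "110011"  (len 6)
k=2  "100110001"  (len 9)
k=3  "001100010000"  (len 12)
k=4  "01100010000"  (len 11)
k=5  "1100010000"  (len 10)

110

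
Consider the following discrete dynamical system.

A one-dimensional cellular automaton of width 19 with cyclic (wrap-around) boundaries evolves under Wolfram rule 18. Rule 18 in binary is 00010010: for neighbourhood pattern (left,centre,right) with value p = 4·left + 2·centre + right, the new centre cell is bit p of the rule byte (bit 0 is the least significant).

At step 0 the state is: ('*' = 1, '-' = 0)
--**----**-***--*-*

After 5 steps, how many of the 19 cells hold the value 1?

6

gen 0: --**----**-***--*-*
gen 1: **--*--*------**---
gen 2: --**-**-*----*--*-*
gen 3: **-------*--*-**---
gen 4: --*-----*-**----*-*
gen 5: **-*---*----*--*---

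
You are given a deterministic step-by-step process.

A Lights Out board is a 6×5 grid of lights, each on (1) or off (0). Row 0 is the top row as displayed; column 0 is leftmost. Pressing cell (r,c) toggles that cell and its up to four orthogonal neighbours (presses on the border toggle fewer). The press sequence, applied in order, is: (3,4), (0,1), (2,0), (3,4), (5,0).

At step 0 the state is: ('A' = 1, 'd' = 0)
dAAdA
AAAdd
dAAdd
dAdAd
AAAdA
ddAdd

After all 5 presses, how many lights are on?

14

[0] dAAdA
AAAdd
dAAdd
dAdAd
AAAdA
ddAdd
[1] dAAdA
AAAdd
dAAdA
dAddA
AAAdd
ddAdd
[2] AdddA
AdAdd
dAAdA
dAddA
AAAdd
ddAdd
[3] AdddA
ddAdd
AdAdA
AAddA
AAAdd
ddAdd
[4] AdddA
ddAdd
AdAdd
AAdAd
AAAdA
ddAdd
[5] AdddA
ddAdd
AdAdd
AAdAd
dAAdA
AAAdd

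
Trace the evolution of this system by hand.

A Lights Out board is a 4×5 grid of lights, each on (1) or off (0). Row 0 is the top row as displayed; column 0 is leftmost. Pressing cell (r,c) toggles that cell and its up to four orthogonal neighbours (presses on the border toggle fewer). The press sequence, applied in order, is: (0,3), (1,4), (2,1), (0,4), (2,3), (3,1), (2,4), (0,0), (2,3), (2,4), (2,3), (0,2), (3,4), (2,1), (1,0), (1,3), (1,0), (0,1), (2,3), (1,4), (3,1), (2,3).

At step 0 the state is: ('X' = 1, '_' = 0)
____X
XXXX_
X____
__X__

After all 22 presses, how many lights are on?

8

k=0  ____X
XXXX_
X____
__X__
k=1  __XX_
XXX__
X____
__X__
k=2  __XXX
XXXXX
X___X
__X__
k=3  __XXX
X_XXX
_XX_X
_XX__
k=4  __X__
X_XX_
_XX_X
_XX__
k=5  __X__
X_X__
_X_X_
_XXX_
k=6  __X__
X_X__
___X_
X__X_
k=7  __X__
X_X_X
____X
X__XX
k=8  XXX__
__X_X
____X
X__XX
k=9  XXX__
__XXX
__XX_
X___X
k=10  XXX__
__XX_
__X_X
X____
k=11  XXX__
__X__
___X_
X__X_
k=12  X__X_
_____
___X_
X__X_
k=13  X__X_
_____
___XX
X___X
k=14  X__X_
_X___
XXXXX
XX__X
k=15  ___X_
X____
_XXXX
XX__X
k=16  _____
X_XXX
_XX_X
XX__X
k=17  X____
_XXXX
XXX_X
XX__X
k=18  _XX__
__XXX
XXX_X
XX__X
k=19  _XX__
__X_X
XX_X_
XX_XX
k=20  _XX_X
__XX_
XX_XX
XX_XX
k=21  _XX_X
__XX_
X__XX
__XXX
k=22  _XX_X
__X__
X_X__
__X_X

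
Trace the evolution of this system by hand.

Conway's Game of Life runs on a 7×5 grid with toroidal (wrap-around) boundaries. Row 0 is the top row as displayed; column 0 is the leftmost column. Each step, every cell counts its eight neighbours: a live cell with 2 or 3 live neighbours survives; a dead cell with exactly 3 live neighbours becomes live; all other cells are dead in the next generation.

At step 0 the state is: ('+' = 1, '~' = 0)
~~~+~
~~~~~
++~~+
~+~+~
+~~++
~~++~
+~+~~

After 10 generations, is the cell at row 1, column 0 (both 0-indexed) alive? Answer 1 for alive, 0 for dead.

step 0: ~~~+~
~~~~~
++~~+
~+~+~
+~~++
~~++~
+~+~~
step 1: ~~~~~
+~~~+
+++~+
~+~+~
++~~~
+~+~~
~++~+
step 2: ~+~++
~~~++
~~+~~
~~~+~
+~~~+
~~+++
++++~
step 3: ~+~~~
+~~~+
~~+~+
~~~++
+~+~~
~~~~~
~~~~~
step 4: +~~~~
++~++
~~~~~
+++~+
~~~++
~~~~~
~~~~~
step 5: ++~~~
++~~+
~~~~~
+++~+
~++++
~~~~~
~~~~~
step 6: ~+~~+
~+~~+
~~++~
~~~~+
~~~~+
~~++~
~~~~~
step 7: ~~~~~
~+~~+
+~+++
~~~~+
~~~~+
~~~+~
~~++~
step 8: ~~++~
~++~+
~++~~
~~~~~
~~~++
~~+++
~~++~
step 9: ~~~~+
+~~~~
++++~
~~++~
~~+~+
~~~~~
~+~~~
step 10: +~~~~
+~++~
+~~+~
+~~~~
~~+~~
~~~~~
~~~~~

1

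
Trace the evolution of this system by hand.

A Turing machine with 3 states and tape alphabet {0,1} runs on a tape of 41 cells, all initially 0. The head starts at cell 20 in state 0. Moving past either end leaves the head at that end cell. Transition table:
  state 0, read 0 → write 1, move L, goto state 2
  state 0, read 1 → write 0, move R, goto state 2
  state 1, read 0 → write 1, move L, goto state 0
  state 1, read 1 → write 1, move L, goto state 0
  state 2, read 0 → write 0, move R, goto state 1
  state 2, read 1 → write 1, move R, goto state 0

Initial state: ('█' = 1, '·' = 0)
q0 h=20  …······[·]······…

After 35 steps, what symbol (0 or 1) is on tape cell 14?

1

t=0: q0 h=20  …······[·]······…
t=1: q2 h=19  …······[·]█·····…
t=2: q1 h=20  …······[█]······…
t=3: q0 h=19  …······[·]█·····…
t=4: q2 h=18  …······[·]██····…
t=5: q1 h=19  …······[█]█·····…
t=6: q0 h=18  …······[·]██····…
t=7: q2 h=17  …······[·]███···…
t=8: q1 h=18  …······[█]██····…
t=9: q0 h=17  …······[·]███···…
t=10: q2 h=16  …······[·]████··…
t=11: q1 h=17  …······[█]███···…
t=12: q0 h=16  …······[·]████··…
t=13: q2 h=15  …······[·]█████·…
t=14: q1 h=16  …······[█]████··…
t=15: q0 h=15  …······[·]█████·…
t=16: q2 h=14  …······[·]██████…
t=17: q1 h=15  …······[█]█████·…
t=18: q0 h=14  …······[·]██████…
t=19: q2 h=13  …······[·]██████…
t=20: q1 h=14  …······[█]██████…
t=21: q0 h=13  …······[·]██████…
t=22: q2 h=12  …······[·]██████…
t=23: q1 h=13  …······[█]██████…
t=24: q0 h=12  …······[·]██████…
t=25: q2 h=11  …······[·]██████…
t=26: q1 h=12  …······[█]██████…
t=27: q0 h=11  …······[·]██████…
t=28: q2 h=10  …······[·]██████…
t=29: q1 h=11  …······[█]██████…
t=30: q0 h=10  …······[·]██████…
t=31: q2 h= 9  …······[·]██████…
t=32: q1 h=10  …······[█]██████…
t=33: q0 h= 9  …······[·]██████…
t=34: q2 h= 8  …······[·]██████…
t=35: q1 h= 9  …······[█]██████…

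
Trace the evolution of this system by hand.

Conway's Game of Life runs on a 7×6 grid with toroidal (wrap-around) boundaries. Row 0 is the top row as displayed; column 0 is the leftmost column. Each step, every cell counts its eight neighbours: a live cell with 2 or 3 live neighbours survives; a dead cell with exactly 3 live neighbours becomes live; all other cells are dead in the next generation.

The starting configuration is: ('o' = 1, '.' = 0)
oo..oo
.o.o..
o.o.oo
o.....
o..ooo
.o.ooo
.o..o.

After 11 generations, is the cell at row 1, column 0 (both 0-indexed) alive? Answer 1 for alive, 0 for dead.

0

k=0  oo..oo
.o.o..
o.o.oo
o.....
o..ooo
.o.ooo
.o..o.
k=1  .o.ooo
...o..
o.oooo
......
.ooo..
.o....
.o....
k=2  o..oo.
.o....
..oooo
o....o
.oo...
oo....
.o..o.
k=3  oooooo
oo....
.ooooo
o....o
..o..o
o.....
.oooo.
k=4  ......
......
..ooo.
......
.o...o
o...oo
......
k=5  ......
...o..
...o..
..ooo.
....oo
o...oo
.....o
k=6  ......
......
......
..o..o
o.....
o.....
o...oo
k=7  .....o
......
......
......
oo...o
oo....
o....o
k=8  o....o
......
......
o.....
.o...o
......
.o...o
k=9  o....o
......
......
o.....
o.....
......
.....o
k=10  o....o
......
......
......
......
......
o....o
k=11  o....o
......
......
......
......
......
o....o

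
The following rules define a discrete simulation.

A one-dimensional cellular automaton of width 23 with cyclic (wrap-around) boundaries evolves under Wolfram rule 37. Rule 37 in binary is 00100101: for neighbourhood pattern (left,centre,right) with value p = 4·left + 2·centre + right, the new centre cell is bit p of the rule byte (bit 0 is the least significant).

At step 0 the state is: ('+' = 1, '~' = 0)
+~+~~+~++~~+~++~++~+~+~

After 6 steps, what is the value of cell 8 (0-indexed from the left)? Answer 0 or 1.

t=0: +~+~~+~++~~+~++~++~+~+~
t=1: +++~~++~~~~++~~+~~+++++
t=2: ~~~~~~~~++~~~~~+~~~~~~~
t=3: +++++++~~~~+++~+~++++++
t=4: ~~~~~~~~++~~~~+++~~~~~~
t=5: +++++++~~~~++~~~~~+++++
t=6: ~~~~~~~~++~~~~+++~~~~~~

1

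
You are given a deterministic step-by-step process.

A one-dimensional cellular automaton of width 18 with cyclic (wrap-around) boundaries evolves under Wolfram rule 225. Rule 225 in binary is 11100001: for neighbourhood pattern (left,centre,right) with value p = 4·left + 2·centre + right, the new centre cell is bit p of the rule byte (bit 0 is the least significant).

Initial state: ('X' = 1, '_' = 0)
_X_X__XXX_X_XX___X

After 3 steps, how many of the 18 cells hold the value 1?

7

0) _X_X__XXX_X_XX___X
1) X_X____XXX_X_X_X__
2) _X__XX__XXX_X_X___
3) _____X___XXX_X__XX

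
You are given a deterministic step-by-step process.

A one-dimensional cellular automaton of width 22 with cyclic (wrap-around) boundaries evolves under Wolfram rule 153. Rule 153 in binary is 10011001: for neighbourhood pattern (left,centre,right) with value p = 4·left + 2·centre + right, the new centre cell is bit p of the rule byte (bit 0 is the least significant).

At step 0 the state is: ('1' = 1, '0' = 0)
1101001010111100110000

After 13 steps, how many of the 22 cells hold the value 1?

k=0  1101001010111100110000
k=1  1000100000111010101110
k=2  0110011110110000001100
k=3  0101011100101111101011
k=4  0000011010001111000010
k=5  1111010001101110111001
k=6  1110001101001100110101
k=7  1101101000101010100001
k=8  1001000110000000011101
k=9  0100110101111111011001
k=10  0010100001111110010100
k=11  1000011101111101000011
k=12  0111011001111000111011
k=13  0110010101110110110010

12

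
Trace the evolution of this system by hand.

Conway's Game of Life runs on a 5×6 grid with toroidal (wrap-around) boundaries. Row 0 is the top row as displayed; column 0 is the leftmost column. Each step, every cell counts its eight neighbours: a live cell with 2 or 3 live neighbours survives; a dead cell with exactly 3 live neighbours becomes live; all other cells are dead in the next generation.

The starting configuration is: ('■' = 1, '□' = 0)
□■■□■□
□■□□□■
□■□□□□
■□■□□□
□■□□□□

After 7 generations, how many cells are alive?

k=0  □■■□■□
□■□□□■
□■□□□□
■□■□□□
□■□□□□
k=1  □■■□□□
□■□□□□
□■■□□□
■□■□□□
■□□■□□
k=2  ■■■□□□
■□□□□□
■□■□□□
■□■■□□
■□□■□□
k=3  ■□■□□■
■□■□□■
■□■■□■
■□■■□■
■□□■□■
k=4  □□■■□□
□□■□□□
□□□□□□
□□□□□□
□□□■□□
k=5  □□■■□□
□□■■□□
□□□□□□
□□□□□□
□□■■□□
k=6  □■□□■□
□□■■□□
□□□□□□
□□□□□□
□□■■□□
k=7  □■□□■□
□□■■□□
□□□□□□
□□□□□□
□□■■□□

6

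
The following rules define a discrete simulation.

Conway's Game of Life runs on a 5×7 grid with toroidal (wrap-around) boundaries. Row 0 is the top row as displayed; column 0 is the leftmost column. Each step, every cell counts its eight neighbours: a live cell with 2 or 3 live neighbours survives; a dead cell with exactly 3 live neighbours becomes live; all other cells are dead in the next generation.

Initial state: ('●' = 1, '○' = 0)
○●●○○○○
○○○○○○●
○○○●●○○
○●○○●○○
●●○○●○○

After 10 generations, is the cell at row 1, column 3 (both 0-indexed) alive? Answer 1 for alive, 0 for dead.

gen 0: ○●●○○○○
○○○○○○●
○○○●●○○
○●○○●○○
●●○○●○○
gen 1: ○●●○○○○
○○●●○○○
○○○●●●○
●●●○●●○
●○○●○○○
gen 2: ○●○○○○○
○●○○○○○
○○○○○●●
●●●○○●○
●○○●●○●
gen 3: ○●●○○○○
●○○○○○○
○○●○○●●
○●●●○○○
○○○●●●●
gen 4: ●●●●●●●
●○●○○○●
●○●●○○●
●●○○○○○
●○○○●●○
gen 5: ○○●○○○○
○○○○○○○
○○●●○○○
○○●●●●○
○○○○○○○
gen 6: ○○○○○○○
○○●●○○○
○○●○○○○
○○●○●○○
○○●○●○○
gen 7: ○○●○○○○
○○●●○○○
○●●○○○○
○●●○○○○
○○○○○○○
gen 8: ○○●●○○○
○○○●○○○
○○○○○○○
○●●○○○○
○●●○○○○
gen 9: ○●○●○○○
○○●●○○○
○○●○○○○
○●●○○○○
○○○○○○○
gen 10: ○○○●○○○
○●○●○○○
○○○○○○○
○●●○○○○
○●○○○○○

1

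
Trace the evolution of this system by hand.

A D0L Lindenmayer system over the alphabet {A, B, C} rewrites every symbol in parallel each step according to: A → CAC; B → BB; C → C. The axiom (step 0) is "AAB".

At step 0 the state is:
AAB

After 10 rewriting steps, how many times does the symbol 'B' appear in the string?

k=0  AAB
k=1  CACCACBB
k=2  CCACCCCACCBBBB
k=3  CCCACCCCCCACCCBBBBBBBB
k=4  CCCCACCCCCCCCACCCCBBBBBBBBBBBBBBBB
k=5  CCCCCACCCCCCCCCCACCCCCBBBBBBBBBBBBBBBBBBBBBBBBBBBBBBBB
k=6  CCCCCCACCCCCCCCCCCCACCCCCCBBBBBBBBBBBBBBBBBBBBBBBBBBBBBBBBBBBBBBBBBBBBBBBBBBBBBBBBBBBBBBBB
k=7  CCCCCCCACCCCCCCCCCCCCCACCCCCCCBBBBBBBBBBBBBBBBBBBBBBBBBBBB…BBBBBBBBBBBBBBBBBBBBBBBBBBBBBBBBBBBBBBBBBBBBBBBBBBBBBBBBBB  (len 158)
k=8  CCCCCCCCACCCCCCCCCCCCCCCCACCCCCCCCBBBBBBBBBBBBBBBBBBBBBBBB…BBBBBBBBBBBBBBBBBBBBBBBBBBBBBBBBBBBBBBBBBBBBBBBBBBBBBBBBBB  (len 290)
k=9  CCCCCCCCCACCCCCCCCCCCCCCCCCCACCCCCCCCCBBBBBBBBBBBBBBBBBBBB…BBBBBBBBBBBBBBBBBBBBBBBBBBBBBBBBBBBBBBBBBBBBBBBBBBBBBBBBBB  (len 550)
k=10  CCCCCCCCCCACCCCCCCCCCCCCCCCCCCCACCCCCCCCCCBBBBBBBBBBBBBBBB…BBBBBBBBBBBBBBBBBBBBBBBBBBBBBBBBBBBBBBBBBBBBBBBBBBBBBBBBBB  (len 1066)

1024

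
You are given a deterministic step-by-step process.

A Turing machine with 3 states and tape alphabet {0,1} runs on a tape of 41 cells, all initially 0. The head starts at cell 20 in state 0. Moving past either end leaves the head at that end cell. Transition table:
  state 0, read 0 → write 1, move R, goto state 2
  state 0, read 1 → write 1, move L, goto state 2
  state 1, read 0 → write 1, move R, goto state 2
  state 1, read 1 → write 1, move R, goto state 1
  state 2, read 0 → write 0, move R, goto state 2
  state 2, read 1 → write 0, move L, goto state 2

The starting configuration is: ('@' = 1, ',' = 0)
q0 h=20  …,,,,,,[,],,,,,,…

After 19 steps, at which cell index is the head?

0) q0 h=20  …,,,,,,[,],,,,,,…
1) q2 h=21  …,,,,,@[,],,,,,,…
2) q2 h=22  …,,,,@,[,],,,,,,…
3) q2 h=23  …,,,@,,[,],,,,,,…
4) q2 h=24  …,,@,,,[,],,,,,,…
5) q2 h=25  …,@,,,,[,],,,,,,…
6) q2 h=26  …@,,,,,[,],,,,,,…
7) q2 h=27  …,,,,,,[,],,,,,,…
8) q2 h=28  …,,,,,,[,],,,,,,…
9) q2 h=29  …,,,,,,[,],,,,,,…
10) q2 h=30  …,,,,,,[,],,,,,,…
11) q2 h=31  …,,,,,,[,],,,,,,…
12) q2 h=32  …,,,,,,[,],,,,,,…
13) q2 h=33  …,,,,,,[,],,,,,,…
14) q2 h=34  …,,,,,,[,],,,,,,|
15) q2 h=35  …,,,,,,[,],,,,,|
16) q2 h=36  …,,,,,,[,],,,,|
17) q2 h=37  …,,,,,,[,],,,|
18) q2 h=38  …,,,,,,[,],,|
19) q2 h=39  …,,,,,,[,],|

39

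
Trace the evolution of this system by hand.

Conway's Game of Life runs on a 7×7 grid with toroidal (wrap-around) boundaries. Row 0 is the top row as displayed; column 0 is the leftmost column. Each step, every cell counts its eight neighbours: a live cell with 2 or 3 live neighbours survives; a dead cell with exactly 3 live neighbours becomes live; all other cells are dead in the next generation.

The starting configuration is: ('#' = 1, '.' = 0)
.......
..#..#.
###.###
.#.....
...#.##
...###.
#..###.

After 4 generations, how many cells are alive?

6

t=0: .......
..#..#.
###.###
.#.....
...#.##
...###.
#..###.
t=1: ...#.##
#.####.
#.#####
.#.#...
..##.##
..#....
...#.##
t=2: #......
#......
#......
.#.....
.#.##..
..#....
..##.##
t=3: ##.....
##....#
##.....
###....
.#.#...
.#...#.
.###..#
t=4: .......
..#...#
.......
.......
.......
.#.##..
......#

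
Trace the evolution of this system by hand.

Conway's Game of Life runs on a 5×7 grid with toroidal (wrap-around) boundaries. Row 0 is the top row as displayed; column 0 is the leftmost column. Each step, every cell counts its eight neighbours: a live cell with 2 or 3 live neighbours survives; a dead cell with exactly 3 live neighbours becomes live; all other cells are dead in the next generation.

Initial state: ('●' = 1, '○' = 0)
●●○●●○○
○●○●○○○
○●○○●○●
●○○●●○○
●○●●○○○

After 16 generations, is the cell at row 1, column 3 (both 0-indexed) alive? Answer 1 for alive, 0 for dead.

0

gen 0: ●●○●●○○
○●○●○○○
○●○○●○●
●○○●●○○
●○●●○○○
gen 1: ●○○○●○○
○●○●○●○
○●○○●●○
●○○○●●●
●○○○○○●
gen 2: ●●○○●●○
●●●●○●●
○●●●○○○
○●○○●○○
○●○○●○○
gen 3: ○○○○○○○
○○○○○●○
○○○○○●●
●●○○●○○
○●●●●○○
gen 4: ○○●●●○○
○○○○○●●
●○○○●●●
●●○○●○●
●●●●●○○
gen 5: ●○○○○○●
●○○○○○○
○●○○●○○
○○○○○○○
○○○○○○●
gen 6: ●○○○○○●
●●○○○○●
○○○○○○○
○○○○○○○
●○○○○○●
gen 7: ○○○○○●○
○●○○○○●
●○○○○○○
○○○○○○○
●○○○○○●
gen 8: ○○○○○●○
●○○○○○●
●○○○○○○
●○○○○○●
○○○○○○●
gen 9: ●○○○○●○
●○○○○○●
○●○○○○○
●○○○○○●
●○○○○●●
gen 10: ○●○○○●○
●●○○○○●
○●○○○○○
○●○○○●○
○●○○○●○
gen 11: ○●●○○●○
○●●○○○●
○●●○○○●
●●●○○○○
●●●○●●●
gen 12: ○○○○●○○
○○○●○●●
○○○●○○●
○○○○○○○
○○○○●●○
gen 13: ○○○●○○●
○○○●○●●
○○○○●●●
○○○○●●○
○○○○●●○
gen 14: ○○○●○○●
●○○●○○○
○○○●○○○
○○○●○○○
○○○●○○●
gen 15: ●○●●●○●
○○●●●○○
○○●●●○○
○○●●●○○
○○●●●○○
gen 16: ○○○○○○○
○○○○○○○
○●○○○●○
○●○○○●○
○○○○○○○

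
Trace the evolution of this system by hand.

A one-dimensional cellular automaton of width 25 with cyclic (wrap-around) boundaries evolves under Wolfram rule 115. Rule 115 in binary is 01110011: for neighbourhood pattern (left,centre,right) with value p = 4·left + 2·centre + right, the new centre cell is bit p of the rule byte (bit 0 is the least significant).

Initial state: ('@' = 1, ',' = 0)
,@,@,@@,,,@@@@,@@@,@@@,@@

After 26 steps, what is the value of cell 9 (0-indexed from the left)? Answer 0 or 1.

0) ,@,@,@@,,,@@@@,@@@,@@@,@@
1) @,@,@,@@@@,,,@@,,@@,,@@,@
2) @@,@,@,,,@@@@,@@@,@@@,@@,
3) ,@@,@,@@@,,,@@,,@@,,@@,@@
4) @,@@,@,,@@@@,@@@,@@@,@@,@
5) @@,@@,@@,,,@@,,@@,,@@,@@,
6) ,@@,@@,@@@@,@@@,@@@,@@,@@
7) @,@@,@@,,,@@,,@@,,@@,@@,@
8) @@,@@,@@@@,@@@,@@@,@@,@@,
9) ,@@,@@,,,@@,,@@,,@@,@@,@@
10) @,@@,@@@@,@@@,@@@,@@,@@,@
11) @@,@@,,,@@,,@@,,@@,@@,@@,
12) ,@@,@@@@,@@@,@@@,@@,@@,@@
13) @,@@,,,@@,,@@,,@@,@@,@@,@
14) @@,@@@@,@@@,@@@,@@,@@,@@,
15) ,@@,,,@@,,@@,,@@,@@,@@,@@
16) @,@@@@,@@@,@@@,@@,@@,@@,@
17) @@,,,@@,,@@,,@@,@@,@@,@@,
18) ,@@@@,@@@,@@@,@@,@@,@@,@@
19) @,,,@@,,@@,,@@,@@,@@,@@,@
20) @@@@,@@@,@@@,@@,@@,@@,@@,
21) ,,,@@,,@@,,@@,@@,@@,@@,@@
22) @@@,@@@,@@@,@@,@@,@@,@@,@
23) ,,@@,,@@,,@@,@@,@@,@@,@@,
24) @@,@@@,@@@,@@,@@,@@,@@,@@
25) ,@@,,@@,,@@,@@,@@,@@,@@,,
26) @,@@@,@@@,@@,@@,@@,@@,@@@

0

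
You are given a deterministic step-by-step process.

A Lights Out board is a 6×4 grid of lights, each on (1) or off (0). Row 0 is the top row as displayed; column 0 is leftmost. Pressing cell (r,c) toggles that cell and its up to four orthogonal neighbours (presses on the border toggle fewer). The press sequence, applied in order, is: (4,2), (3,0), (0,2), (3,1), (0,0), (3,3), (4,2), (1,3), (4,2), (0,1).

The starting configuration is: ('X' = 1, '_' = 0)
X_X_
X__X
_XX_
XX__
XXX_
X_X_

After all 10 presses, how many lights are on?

12

0) X_X_
X__X
_XX_
XX__
XXX_
X_X_
1) X_X_
X__X
_XX_
XXX_
X__X
X___
2) X_X_
X__X
XXX_
__X_
___X
X___
3) XX_X
X_XX
XXX_
__X_
___X
X___
4) XX_X
X_XX
X_X_
XX__
_X_X
X___
5) ___X
__XX
X_X_
XX__
_X_X
X___
6) ___X
__XX
X_XX
XXXX
_X__
X___
7) ___X
__XX
X_XX
XX_X
__XX
X_X_
8) ____
____
X_X_
XX_X
__XX
X_X_
9) ____
____
X_X_
XXXX
_X__
X___
10) XXX_
_X__
X_X_
XXXX
_X__
X___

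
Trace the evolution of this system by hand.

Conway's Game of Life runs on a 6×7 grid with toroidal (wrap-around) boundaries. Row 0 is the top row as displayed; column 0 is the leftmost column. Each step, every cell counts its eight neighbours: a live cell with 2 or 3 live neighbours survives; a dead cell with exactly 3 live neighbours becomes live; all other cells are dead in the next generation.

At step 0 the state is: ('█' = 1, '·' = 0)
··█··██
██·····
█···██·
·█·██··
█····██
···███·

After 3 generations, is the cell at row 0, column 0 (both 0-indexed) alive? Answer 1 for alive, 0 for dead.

step 0: ··█··██
██·····
█···██·
·█·██··
█····██
···███·
step 1: ████·██
██··█··
█·█████
·█·█···
█·█···█
█··█···
step 2: ···█·█·
·······
·····██
·······
█·██··█
···███·
step 3: ···█·█·
····███
·······
█····█·
··██·██
·····█·

0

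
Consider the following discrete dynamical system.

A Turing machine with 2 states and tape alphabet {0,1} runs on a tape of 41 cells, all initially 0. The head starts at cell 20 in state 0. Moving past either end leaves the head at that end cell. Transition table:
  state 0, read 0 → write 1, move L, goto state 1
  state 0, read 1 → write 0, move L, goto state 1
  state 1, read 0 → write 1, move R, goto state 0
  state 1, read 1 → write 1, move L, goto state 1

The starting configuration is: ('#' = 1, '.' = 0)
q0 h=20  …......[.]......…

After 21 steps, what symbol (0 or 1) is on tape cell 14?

t=0: q0 h=20  …......[.]......…
t=1: q1 h=19  …......[.]#.....…
t=2: q0 h=20  ….....#[#]......…
t=3: q1 h=19  …......[#]......…
t=4: q1 h=18  …......[.]#.....…
t=5: q0 h=19  ….....#[#]......…
t=6: q1 h=18  …......[#]......…
t=7: q1 h=17  …......[.]#.....…
t=8: q0 h=18  ….....#[#]......…
t=9: q1 h=17  …......[#]......…
t=10: q1 h=16  …......[.]#.....…
t=11: q0 h=17  ….....#[#]......…
t=12: q1 h=16  …......[#]......…
t=13: q1 h=15  …......[.]#.....…
t=14: q0 h=16  ….....#[#]......…
t=15: q1 h=15  …......[#]......…
t=16: q1 h=14  …......[.]#.....…
t=17: q0 h=15  ….....#[#]......…
t=18: q1 h=14  …......[#]......…
t=19: q1 h=13  …......[.]#.....…
t=20: q0 h=14  ….....#[#]......…
t=21: q1 h=13  …......[#]......…

0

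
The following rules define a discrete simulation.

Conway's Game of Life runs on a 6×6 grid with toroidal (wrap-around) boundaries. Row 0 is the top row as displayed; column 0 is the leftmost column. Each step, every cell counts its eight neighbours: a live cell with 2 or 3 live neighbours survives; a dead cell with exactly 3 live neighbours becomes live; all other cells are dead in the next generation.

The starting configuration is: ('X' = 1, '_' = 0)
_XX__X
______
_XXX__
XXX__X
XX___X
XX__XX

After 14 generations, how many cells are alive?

12

t=0: _XX__X
______
_XXX__
XXX__X
XX___X
XX__XX
t=1: _XX_XX
X__X__
___X__
___XXX
______
____X_
t=2: XXX_XX
XX_X_X
__XX_X
___XX_
___X_X
___XXX
t=3: ______
______
_X___X
_____X
__X__X
_X____
t=4: ______
______
X_____
____XX
X_____
______
t=5: ______
______
_____X
X____X
_____X
______
t=6: ______
______
X____X
X___XX
X____X
______
t=7: ______
______
X___X_
_X__X_
X___X_
______
t=8: ______
______
_____X
XX_XX_
_____X
______
t=9: ______
______
X___XX
X___X_
X___XX
______
t=10: ______
_____X
X___X_
_X_X__
X___X_
_____X
t=11: ______
_____X
X___XX
XX_XX_
X___XX
_____X
t=12: ______
X___XX
_X_X__
_X_X__
_X_X__
X___XX
t=13: ______
X___XX
_X_X_X
XX_XX_
_X_X_X
X___XX
t=14: ______
X___XX
_X_X__
_X_X__
_X_X__
X___XX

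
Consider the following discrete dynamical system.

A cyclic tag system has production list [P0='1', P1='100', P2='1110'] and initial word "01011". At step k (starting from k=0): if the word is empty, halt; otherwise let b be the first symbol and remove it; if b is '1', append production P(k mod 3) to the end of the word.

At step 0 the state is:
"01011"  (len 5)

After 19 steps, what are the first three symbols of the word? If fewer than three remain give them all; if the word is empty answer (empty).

011

0) "01011"  (len 5)
1) "1011"  (len 4)
2) "011100"  (len 6)
3) "11100"  (len 5)
4) "11001"  (len 5)
5) "1001100"  (len 7)
6) "0011001110"  (len 10)
7) "011001110"  (len 9)
8) "11001110"  (len 8)
9) "10011101110"  (len 11)
10) "00111011101"  (len 11)
11) "0111011101"  (len 10)
12) "111011101"  (len 9)
13) "110111011"  (len 9)
14) "10111011100"  (len 11)
15) "01110111001110"  (len 14)
16) "1110111001110"  (len 13)
17) "110111001110100"  (len 15)
18) "101110011101001110"  (len 18)
19) "011100111010011101"  (len 18)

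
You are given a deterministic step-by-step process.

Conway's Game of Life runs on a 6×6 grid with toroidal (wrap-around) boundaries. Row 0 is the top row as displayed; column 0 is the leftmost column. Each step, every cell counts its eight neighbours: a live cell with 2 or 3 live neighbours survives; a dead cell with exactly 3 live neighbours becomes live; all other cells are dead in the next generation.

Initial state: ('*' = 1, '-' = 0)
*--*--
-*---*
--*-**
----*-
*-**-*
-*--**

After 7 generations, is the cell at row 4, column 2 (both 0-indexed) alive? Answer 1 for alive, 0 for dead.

0

step 0: *--*--
-*---*
--*-**
----*-
*-**-*
-*--**
step 1: -**---
-***-*
*--***
***---
****--
-*----
step 2: ---*--
-----*
------
------
---*--
---*--
step 3: ----*-
------
------
------
------
--***-
step 4: ----*-
------
------
------
---*--
---**-
step 5: ---**-
------
------
------
---**-
---**-
step 6: ---**-
------
------
------
---**-
--*--*
step 7: ---**-
------
------
------
---**-
--*--*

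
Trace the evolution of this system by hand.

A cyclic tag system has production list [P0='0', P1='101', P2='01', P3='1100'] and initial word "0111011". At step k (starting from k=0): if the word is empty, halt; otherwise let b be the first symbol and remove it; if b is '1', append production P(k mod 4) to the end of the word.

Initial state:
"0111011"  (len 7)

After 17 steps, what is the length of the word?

k=0  "0111011"  (len 7)
k=1  "111011"  (len 6)
k=2  "11011101"  (len 8)
k=3  "101110101"  (len 9)
k=4  "011101011100"  (len 12)
k=5  "11101011100"  (len 11)
k=6  "1101011100101"  (len 13)
k=7  "10101110010101"  (len 14)
k=8  "01011100101011100"  (len 17)
k=9  "1011100101011100"  (len 16)
k=10  "011100101011100101"  (len 18)
k=11  "11100101011100101"  (len 17)
k=12  "11001010111001011100"  (len 20)
k=13  "10010101110010111000"  (len 20)
k=14  "0010101110010111000101"  (len 22)
k=15  "010101110010111000101"  (len 21)
k=16  "10101110010111000101"  (len 20)
k=17  "01011100101110001010"  (len 20)

20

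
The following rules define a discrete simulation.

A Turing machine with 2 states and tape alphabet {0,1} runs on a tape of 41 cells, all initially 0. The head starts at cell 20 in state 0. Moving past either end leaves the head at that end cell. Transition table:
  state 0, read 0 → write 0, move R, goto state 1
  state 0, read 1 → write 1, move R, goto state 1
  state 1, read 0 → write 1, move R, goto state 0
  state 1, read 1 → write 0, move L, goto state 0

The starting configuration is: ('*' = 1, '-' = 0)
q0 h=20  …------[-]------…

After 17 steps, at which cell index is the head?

gen 0: q0 h=20  …------[-]------…
gen 1: q1 h=21  …------[-]------…
gen 2: q0 h=22  …-----*[-]------…
gen 3: q1 h=23  …----*-[-]------…
gen 4: q0 h=24  …---*-*[-]------…
gen 5: q1 h=25  …--*-*-[-]------…
gen 6: q0 h=26  …-*-*-*[-]------…
gen 7: q1 h=27  …*-*-*-[-]------…
gen 8: q0 h=28  …-*-*-*[-]------…
gen 9: q1 h=29  …*-*-*-[-]------…
gen 10: q0 h=30  …-*-*-*[-]------…
gen 11: q1 h=31  …*-*-*-[-]------…
gen 12: q0 h=32  …-*-*-*[-]------…
gen 13: q1 h=33  …*-*-*-[-]------…
gen 14: q0 h=34  …-*-*-*[-]------|
gen 15: q1 h=35  …*-*-*-[-]-----|
gen 16: q0 h=36  …-*-*-*[-]----|
gen 17: q1 h=37  …*-*-*-[-]---|

37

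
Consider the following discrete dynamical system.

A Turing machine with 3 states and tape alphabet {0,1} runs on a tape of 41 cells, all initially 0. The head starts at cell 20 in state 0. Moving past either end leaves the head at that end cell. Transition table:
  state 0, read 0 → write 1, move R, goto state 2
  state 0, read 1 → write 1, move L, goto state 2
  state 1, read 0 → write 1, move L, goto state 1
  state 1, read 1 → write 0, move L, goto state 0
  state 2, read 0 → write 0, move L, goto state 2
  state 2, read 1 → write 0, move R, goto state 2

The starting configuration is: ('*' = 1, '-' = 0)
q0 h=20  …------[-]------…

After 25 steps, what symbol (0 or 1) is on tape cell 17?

0

gen 0: q0 h=20  …------[-]------…
gen 1: q2 h=21  …-----*[-]------…
gen 2: q2 h=20  …------[*]------…
gen 3: q2 h=21  …------[-]------…
gen 4: q2 h=20  …------[-]------…
gen 5: q2 h=19  …------[-]------…
gen 6: q2 h=18  …------[-]------…
gen 7: q2 h=17  …------[-]------…
gen 8: q2 h=16  …------[-]------…
gen 9: q2 h=15  …------[-]------…
gen 10: q2 h=14  …------[-]------…
gen 11: q2 h=13  …------[-]------…
gen 12: q2 h=12  …------[-]------…
gen 13: q2 h=11  …------[-]------…
gen 14: q2 h=10  …------[-]------…
gen 15: q2 h= 9  …------[-]------…
gen 16: q2 h= 8  …------[-]------…
gen 17: q2 h= 7  …------[-]------…
gen 18: q2 h= 6  |------[-]------…
gen 19: q2 h= 5  |-----[-]------…
gen 20: q2 h= 4  |----[-]------…
gen 21: q2 h= 3  |---[-]------…
gen 22: q2 h= 2  |--[-]------…
gen 23: q2 h= 1  |-[-]------…
gen 24: q2 h= 0  |[-]------…
gen 25: q2 h= 0  |[-]------…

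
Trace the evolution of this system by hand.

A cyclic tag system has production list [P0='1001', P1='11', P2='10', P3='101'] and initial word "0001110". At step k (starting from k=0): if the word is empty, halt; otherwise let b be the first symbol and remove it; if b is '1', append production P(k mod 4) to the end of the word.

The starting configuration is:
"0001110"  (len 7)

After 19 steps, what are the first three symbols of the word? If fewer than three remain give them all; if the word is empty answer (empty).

111

t=0: "0001110"  (len 7)
t=1: "001110"  (len 6)
t=2: "01110"  (len 5)
t=3: "1110"  (len 4)
t=4: "110101"  (len 6)
t=5: "101011001"  (len 9)
t=6: "0101100111"  (len 10)
t=7: "101100111"  (len 9)
t=8: "01100111101"  (len 11)
t=9: "1100111101"  (len 10)
t=10: "10011110111"  (len 11)
t=11: "001111011110"  (len 12)
t=12: "01111011110"  (len 11)
t=13: "1111011110"  (len 10)
t=14: "11101111011"  (len 11)
t=15: "110111101110"  (len 12)
t=16: "10111101110101"  (len 14)
t=17: "01111011101011001"  (len 17)
t=18: "1111011101011001"  (len 16)
t=19: "11101110101100110"  (len 17)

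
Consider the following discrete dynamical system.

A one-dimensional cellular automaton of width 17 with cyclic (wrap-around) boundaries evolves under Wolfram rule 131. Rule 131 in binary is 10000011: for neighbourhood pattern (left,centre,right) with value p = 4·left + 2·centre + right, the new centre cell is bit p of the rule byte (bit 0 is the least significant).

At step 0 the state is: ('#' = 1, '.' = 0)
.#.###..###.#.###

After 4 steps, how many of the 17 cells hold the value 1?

4

gen 0: .#.###..###.#.###
gen 1: ....#..#.#.....#.
gen 2: ####..#....####..
gen 3: .##..#..###.##..#
gen 4: ....#..#.#.....#.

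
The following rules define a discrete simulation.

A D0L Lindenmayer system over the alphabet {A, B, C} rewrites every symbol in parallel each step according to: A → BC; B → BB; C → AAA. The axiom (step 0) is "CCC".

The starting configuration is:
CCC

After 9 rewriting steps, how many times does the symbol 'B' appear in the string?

0) CCC
1) AAAAAAAAA
2) BCBCBCBCBCBCBCBCBC
3) BBAAABBAAABBAAABBAAABBAAABBAAABBAAABBAAABBAAA
4) BBBBBCBCBCBBBBBCBCBCBBBBBCBCBCBBBBBCBCBCBBBBBCBCBCBBBBBCBCBCBBBBBCBCBCBBBBBCBCBCBBBBBCBCBC
5) BBBBBBBBBBAAABBAAABBAAABBBBBBBBBBAAABBAAABBAAABBBBBBBBBBAA…AABBAAABBAAABBBBBBBBBBAAABBAAABBAAABBBBBBBBBBAAABBAAABBAAA  (len 207)
6) BBBBBBBBBBBBBBBBBBBBBCBCBCBBBBBCBCBCBBBBBCBCBCBBBBBBBBBBBB…BCBBBBBCBCBCBBBBBBBBBBBBBBBBBBBBBCBCBCBBBBBCBCBCBBBBBCBCBC  (len 414)
7) BBBBBBBBBBBBBBBBBBBBBBBBBBBBBBBBBBBBBBBBBBAAABBAAABBAAABBB…AABBAAABBAAABBBBBBBBBBAAABBAAABBAAABBBBBBBBBBAAABBAAABBAAA  (len 909)
8) BBBBBBBBBBBBBBBBBBBBBBBBBBBBBBBBBBBBBBBBBBBBBBBBBBBBBBBBBB…BCBBBBBCBCBCBBBBBBBBBBBBBBBBBBBBBCBCBCBBBBBCBCBCBBBBBCBCBC  (len 1818)
9) BBBBBBBBBBBBBBBBBBBBBBBBBBBBBBBBBBBBBBBBBBBBBBBBBBBBBBBBBB…AABBAAABBAAABBBBBBBBBBAAABBAAABBAAABBBBBBBBBBAAABBAAABBAAA  (len 3879)

3150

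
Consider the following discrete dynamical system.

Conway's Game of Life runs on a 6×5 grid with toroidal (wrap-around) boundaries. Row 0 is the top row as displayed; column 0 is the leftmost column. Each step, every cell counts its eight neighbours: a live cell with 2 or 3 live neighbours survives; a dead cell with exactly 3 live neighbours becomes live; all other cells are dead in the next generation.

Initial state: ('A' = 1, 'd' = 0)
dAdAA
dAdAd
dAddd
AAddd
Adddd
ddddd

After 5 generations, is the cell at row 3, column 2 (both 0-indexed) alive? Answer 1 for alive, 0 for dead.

t=0: dAdAA
dAdAd
dAddd
AAddd
Adddd
ddddd
t=1: AddAA
dAdAA
dAddd
AAddd
AAddd
AdddA
t=2: dAAdd
dAdAd
dAddA
ddAdd
ddddd
dddAd
t=3: dAdAd
dAdAd
AAdAd
ddddd
ddddd
ddAdd
t=4: dAdAd
dAdAd
AAddA
ddddd
ddddd
ddAdd
t=5: dAdAd
dAdAd
AAAdA
Adddd
ddddd
ddAdd

0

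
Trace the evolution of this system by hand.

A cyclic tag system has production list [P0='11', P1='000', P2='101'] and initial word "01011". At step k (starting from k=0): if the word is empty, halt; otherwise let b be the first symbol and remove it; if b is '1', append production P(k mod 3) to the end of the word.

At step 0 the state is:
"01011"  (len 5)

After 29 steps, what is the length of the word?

gen 0: "01011"  (len 5)
gen 1: "1011"  (len 4)
gen 2: "011000"  (len 6)
gen 3: "11000"  (len 5)
gen 4: "100011"  (len 6)
gen 5: "00011000"  (len 8)
gen 6: "0011000"  (len 7)
gen 7: "011000"  (len 6)
gen 8: "11000"  (len 5)
gen 9: "1000101"  (len 7)
gen 10: "00010111"  (len 8)
gen 11: "0010111"  (len 7)
gen 12: "010111"  (len 6)
gen 13: "10111"  (len 5)
gen 14: "0111000"  (len 7)
gen 15: "111000"  (len 6)
gen 16: "1100011"  (len 7)
gen 17: "100011000"  (len 9)
gen 18: "00011000101"  (len 11)
gen 19: "0011000101"  (len 10)
gen 20: "011000101"  (len 9)
gen 21: "11000101"  (len 8)
gen 22: "100010111"  (len 9)
gen 23: "00010111000"  (len 11)
gen 24: "0010111000"  (len 10)
gen 25: "010111000"  (len 9)
gen 26: "10111000"  (len 8)
gen 27: "0111000101"  (len 10)
gen 28: "111000101"  (len 9)
gen 29: "11000101000"  (len 11)

11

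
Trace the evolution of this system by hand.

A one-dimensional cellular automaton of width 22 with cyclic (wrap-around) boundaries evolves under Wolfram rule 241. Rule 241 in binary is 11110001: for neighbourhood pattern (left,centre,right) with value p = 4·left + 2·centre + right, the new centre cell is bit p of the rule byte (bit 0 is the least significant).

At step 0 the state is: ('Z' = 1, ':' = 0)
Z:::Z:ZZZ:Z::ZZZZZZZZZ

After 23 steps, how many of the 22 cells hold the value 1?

16

[0] Z:::Z:ZZZ:Z::ZZZZZZZZZ
[1] ZZZ::Z:ZZZ:Z::ZZZZZZZZ
[2] ZZZZ::Z:ZZZ:Z::ZZZZZZZ
[3] ZZZZZ::Z:ZZZ:Z::ZZZZZZ
[4] ZZZZZZ::Z:ZZZ:Z::ZZZZZ
[5] ZZZZZZZ::Z:ZZZ:Z::ZZZZ
[6] ZZZZZZZZ::Z:ZZZ:Z::ZZZ
[7] ZZZZZZZZZ::Z:ZZZ:Z::ZZ
[8] ZZZZZZZZZZ::Z:ZZZ:Z::Z
[9] ZZZZZZZZZZZ::Z:ZZZ:Z::
[10] :ZZZZZZZZZZZ::Z:ZZZ:Z:
[11] ::ZZZZZZZZZZZ::Z:ZZZ:Z
[12] Z::ZZZZZZZZZZZ::Z:ZZZ:
[13] :Z::ZZZZZZZZZZZ::Z:ZZZ
[14] Z:Z::ZZZZZZZZZZZ::Z:ZZ
[15] ZZ:Z::ZZZZZZZZZZZ::Z:Z
[16] ZZZ:Z::ZZZZZZZZZZZ::Z:
[17] :ZZZ:Z::ZZZZZZZZZZZ::Z
[18] Z:ZZZ:Z::ZZZZZZZZZZZ::
[19] :Z:ZZZ:Z::ZZZZZZZZZZZ:
[20] ::Z:ZZZ:Z::ZZZZZZZZZZZ
[21] Z::Z:ZZZ:Z::ZZZZZZZZZZ
[22] ZZ::Z:ZZZ:Z::ZZZZZZZZZ
[23] ZZZ::Z:ZZZ:Z::ZZZZZZZZ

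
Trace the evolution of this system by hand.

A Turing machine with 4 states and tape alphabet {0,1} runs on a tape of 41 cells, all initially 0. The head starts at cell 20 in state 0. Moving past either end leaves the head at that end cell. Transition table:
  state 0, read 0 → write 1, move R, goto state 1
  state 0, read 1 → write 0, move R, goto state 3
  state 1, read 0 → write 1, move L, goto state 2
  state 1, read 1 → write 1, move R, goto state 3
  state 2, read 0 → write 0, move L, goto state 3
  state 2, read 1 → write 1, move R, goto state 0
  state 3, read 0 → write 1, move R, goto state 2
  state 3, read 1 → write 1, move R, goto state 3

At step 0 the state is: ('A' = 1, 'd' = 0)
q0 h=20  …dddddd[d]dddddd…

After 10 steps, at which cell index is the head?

24

gen 0: q0 h=20  …dddddd[d]dddddd…
gen 1: q1 h=21  …dddddA[d]dddddd…
gen 2: q2 h=20  …dddddd[A]Addddd…
gen 3: q0 h=21  …dddddA[A]dddddd…
gen 4: q3 h=22  …ddddAd[d]dddddd…
gen 5: q2 h=23  …dddAdA[d]dddddd…
gen 6: q3 h=22  …ddddAd[A]dddddd…
gen 7: q3 h=23  …dddAdA[d]dddddd…
gen 8: q2 h=24  …ddAdAA[d]dddddd…
gen 9: q3 h=23  …dddAdA[A]dddddd…
gen 10: q3 h=24  …ddAdAA[d]dddddd…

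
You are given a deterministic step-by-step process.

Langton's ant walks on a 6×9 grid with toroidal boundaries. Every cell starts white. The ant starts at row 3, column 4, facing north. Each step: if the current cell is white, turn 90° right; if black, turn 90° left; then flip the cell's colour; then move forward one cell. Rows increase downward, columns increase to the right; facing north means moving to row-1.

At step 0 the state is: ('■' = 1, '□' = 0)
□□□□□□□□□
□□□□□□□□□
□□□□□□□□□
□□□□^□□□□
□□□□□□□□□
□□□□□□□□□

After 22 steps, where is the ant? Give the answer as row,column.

4,1

t=0: □□□□□□□□□
□□□□□□□□□
□□□□□□□□□
□□□□^□□□□
□□□□□□□□□
□□□□□□□□□
t=1: □□□□□□□□□
□□□□□□□□□
□□□□□□□□□
□□□□■>□□□
□□□□□□□□□
□□□□□□□□□
t=2: □□□□□□□□□
□□□□□□□□□
□□□□□□□□□
□□□□■■□□□
□□□□□v□□□
□□□□□□□□□
t=3: □□□□□□□□□
□□□□□□□□□
□□□□□□□□□
□□□□■■□□□
□□□□<■□□□
□□□□□□□□□
t=4: □□□□□□□□□
□□□□□□□□□
□□□□□□□□□
□□□□^■□□□
□□□□■■□□□
□□□□□□□□□
t=5: □□□□□□□□□
□□□□□□□□□
□□□□□□□□□
□□□<□■□□□
□□□□■■□□□
□□□□□□□□□
t=6: □□□□□□□□□
□□□□□□□□□
□□□^□□□□□
□□□■□■□□□
□□□□■■□□□
□□□□□□□□□
t=7: □□□□□□□□□
□□□□□□□□□
□□□■>□□□□
□□□■□■□□□
□□□□■■□□□
□□□□□□□□□
t=8: □□□□□□□□□
□□□□□□□□□
□□□■■□□□□
□□□■v■□□□
□□□□■■□□□
□□□□□□□□□
t=9: □□□□□□□□□
□□□□□□□□□
□□□■■□□□□
□□□<■■□□□
□□□□■■□□□
□□□□□□□□□
t=10: □□□□□□□□□
□□□□□□□□□
□□□■■□□□□
□□□□■■□□□
□□□v■■□□□
□□□□□□□□□
t=11: □□□□□□□□□
□□□□□□□□□
□□□■■□□□□
□□□□■■□□□
□□<■■■□□□
□□□□□□□□□
t=12: □□□□□□□□□
□□□□□□□□□
□□□■■□□□□
□□^□■■□□□
□□■■■■□□□
□□□□□□□□□
t=13: □□□□□□□□□
□□□□□□□□□
□□□■■□□□□
□□■>■■□□□
□□■■■■□□□
□□□□□□□□□
t=14: □□□□□□□□□
□□□□□□□□□
□□□■■□□□□
□□■■■■□□□
□□■v■■□□□
□□□□□□□□□
t=15: □□□□□□□□□
□□□□□□□□□
□□□■■□□□□
□□■■■■□□□
□□■□>■□□□
□□□□□□□□□
t=16: □□□□□□□□□
□□□□□□□□□
□□□■■□□□□
□□■■^■□□□
□□■□□■□□□
□□□□□□□□□
t=17: □□□□□□□□□
□□□□□□□□□
□□□■■□□□□
□□■<□■□□□
□□■□□■□□□
□□□□□□□□□
t=18: □□□□□□□□□
□□□□□□□□□
□□□■■□□□□
□□■□□■□□□
□□■v□■□□□
□□□□□□□□□
t=19: □□□□□□□□□
□□□□□□□□□
□□□■■□□□□
□□■□□■□□□
□□<■□■□□□
□□□□□□□□□
t=20: □□□□□□□□□
□□□□□□□□□
□□□■■□□□□
□□■□□■□□□
□□□■□■□□□
□□v□□□□□□
t=21: □□□□□□□□□
□□□□□□□□□
□□□■■□□□□
□□■□□■□□□
□□□■□■□□□
□<■□□□□□□
t=22: □□□□□□□□□
□□□□□□□□□
□□□■■□□□□
□□■□□■□□□
□^□■□■□□□
□■■□□□□□□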